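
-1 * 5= -5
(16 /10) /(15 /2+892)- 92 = -827524 /8995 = -92.00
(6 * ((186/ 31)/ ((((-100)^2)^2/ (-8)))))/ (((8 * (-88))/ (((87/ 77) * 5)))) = 783/ 33880000000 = 0.00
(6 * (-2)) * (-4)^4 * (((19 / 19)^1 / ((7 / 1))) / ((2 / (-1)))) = 1536 / 7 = 219.43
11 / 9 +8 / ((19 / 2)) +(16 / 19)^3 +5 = 472952 / 61731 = 7.66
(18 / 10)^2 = 3.24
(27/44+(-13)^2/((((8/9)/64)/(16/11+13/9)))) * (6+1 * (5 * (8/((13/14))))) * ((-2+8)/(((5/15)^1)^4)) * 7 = 5889590420.54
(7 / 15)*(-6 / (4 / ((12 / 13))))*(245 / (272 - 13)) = -294 / 481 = -0.61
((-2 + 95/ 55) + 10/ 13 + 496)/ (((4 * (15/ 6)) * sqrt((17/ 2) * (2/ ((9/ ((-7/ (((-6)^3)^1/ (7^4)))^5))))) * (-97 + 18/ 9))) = -29812764096 * sqrt(714)/ 111880162542223075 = -0.00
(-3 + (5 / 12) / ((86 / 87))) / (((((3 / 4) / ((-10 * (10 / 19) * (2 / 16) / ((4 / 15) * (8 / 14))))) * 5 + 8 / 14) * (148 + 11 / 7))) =1086575 / 18728736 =0.06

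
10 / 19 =0.53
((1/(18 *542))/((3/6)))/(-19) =-1/92682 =-0.00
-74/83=-0.89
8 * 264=2112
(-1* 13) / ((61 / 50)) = -650 / 61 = -10.66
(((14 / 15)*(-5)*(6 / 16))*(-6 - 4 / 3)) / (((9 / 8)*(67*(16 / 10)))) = 385 / 3618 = 0.11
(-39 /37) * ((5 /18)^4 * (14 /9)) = -0.01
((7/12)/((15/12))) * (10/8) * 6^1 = 7/2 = 3.50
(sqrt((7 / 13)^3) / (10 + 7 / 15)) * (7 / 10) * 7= 1029 * sqrt(91) / 53066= 0.18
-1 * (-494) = 494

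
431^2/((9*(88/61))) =14307.35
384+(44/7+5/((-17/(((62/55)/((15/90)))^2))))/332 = 2294495603/5975585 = 383.98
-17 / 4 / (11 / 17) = -289 / 44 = -6.57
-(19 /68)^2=-361 /4624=-0.08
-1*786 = -786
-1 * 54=-54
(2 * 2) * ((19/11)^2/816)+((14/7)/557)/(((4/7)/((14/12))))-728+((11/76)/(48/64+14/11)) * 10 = -8454258720887/11624769354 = -727.26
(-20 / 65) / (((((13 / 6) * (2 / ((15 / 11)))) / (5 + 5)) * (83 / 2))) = -3600 / 154297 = -0.02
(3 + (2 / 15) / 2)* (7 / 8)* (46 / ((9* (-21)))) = -529 / 810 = -0.65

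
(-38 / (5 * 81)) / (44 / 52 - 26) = 494 / 132435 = 0.00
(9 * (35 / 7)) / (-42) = -15 / 14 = -1.07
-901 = -901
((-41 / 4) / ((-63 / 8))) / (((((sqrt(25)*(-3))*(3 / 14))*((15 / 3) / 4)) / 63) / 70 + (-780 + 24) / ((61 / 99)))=-3921568 / 3696697593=-0.00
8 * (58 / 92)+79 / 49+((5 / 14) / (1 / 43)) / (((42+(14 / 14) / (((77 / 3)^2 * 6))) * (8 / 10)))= 15969323831 / 2245159812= 7.11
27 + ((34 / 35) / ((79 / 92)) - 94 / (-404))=15842121 / 558530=28.36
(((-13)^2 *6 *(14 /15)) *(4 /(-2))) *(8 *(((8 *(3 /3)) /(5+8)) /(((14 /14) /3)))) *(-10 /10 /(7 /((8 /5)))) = 159744 /25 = 6389.76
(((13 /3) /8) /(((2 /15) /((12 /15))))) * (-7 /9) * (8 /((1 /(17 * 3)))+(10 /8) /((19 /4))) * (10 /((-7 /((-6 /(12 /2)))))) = -504205 /342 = -1474.28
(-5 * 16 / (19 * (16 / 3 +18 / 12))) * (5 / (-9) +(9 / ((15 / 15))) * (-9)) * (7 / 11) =822080 / 25707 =31.98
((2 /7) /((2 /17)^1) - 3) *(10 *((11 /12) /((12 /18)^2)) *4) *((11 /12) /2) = -605 /28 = -21.61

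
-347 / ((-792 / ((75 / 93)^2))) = 216875 / 761112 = 0.28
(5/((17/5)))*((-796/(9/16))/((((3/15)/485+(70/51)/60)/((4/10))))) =-617696000/17281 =-35744.23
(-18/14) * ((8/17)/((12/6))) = -36/119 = -0.30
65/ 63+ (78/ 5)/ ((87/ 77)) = 135551/ 9135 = 14.84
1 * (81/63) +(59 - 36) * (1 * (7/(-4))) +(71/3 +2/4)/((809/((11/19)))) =-50286953/1291164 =-38.95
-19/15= -1.27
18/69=6/23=0.26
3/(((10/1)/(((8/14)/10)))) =3/175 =0.02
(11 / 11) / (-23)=-1 / 23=-0.04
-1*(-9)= 9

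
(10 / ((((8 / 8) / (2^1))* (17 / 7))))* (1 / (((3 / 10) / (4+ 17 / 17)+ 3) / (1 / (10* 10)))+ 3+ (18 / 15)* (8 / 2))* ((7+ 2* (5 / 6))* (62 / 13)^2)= 1285018448 / 101439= 12667.89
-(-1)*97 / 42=97 / 42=2.31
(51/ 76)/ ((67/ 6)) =153/ 2546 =0.06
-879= -879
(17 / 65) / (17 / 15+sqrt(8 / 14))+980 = 14313089 / 14599 - 1530*sqrt(7) / 14599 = 980.14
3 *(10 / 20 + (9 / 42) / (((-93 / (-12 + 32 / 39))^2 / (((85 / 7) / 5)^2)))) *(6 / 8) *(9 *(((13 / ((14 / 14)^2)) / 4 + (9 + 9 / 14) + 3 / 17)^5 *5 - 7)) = 217890790111395830982373831167 / 10890027160526011703296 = 20008287.11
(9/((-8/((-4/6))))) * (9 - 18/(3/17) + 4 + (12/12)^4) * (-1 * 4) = 264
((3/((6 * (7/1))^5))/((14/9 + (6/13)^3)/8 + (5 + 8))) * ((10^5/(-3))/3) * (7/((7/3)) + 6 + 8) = -466862500/1422011815749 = -0.00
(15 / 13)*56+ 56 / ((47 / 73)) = 92624 / 611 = 151.59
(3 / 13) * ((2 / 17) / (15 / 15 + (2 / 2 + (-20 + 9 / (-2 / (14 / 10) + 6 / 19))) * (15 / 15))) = -0.00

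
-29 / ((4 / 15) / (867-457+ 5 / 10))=-357135 / 8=-44641.88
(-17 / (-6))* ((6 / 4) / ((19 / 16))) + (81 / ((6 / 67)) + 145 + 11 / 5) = 200503 / 190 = 1055.28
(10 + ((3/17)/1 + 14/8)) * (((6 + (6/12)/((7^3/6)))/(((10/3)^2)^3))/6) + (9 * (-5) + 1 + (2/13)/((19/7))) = -506217068639109/11522056000000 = -43.93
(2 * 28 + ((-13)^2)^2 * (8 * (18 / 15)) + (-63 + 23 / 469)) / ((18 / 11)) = 3536219126 / 21105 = 167553.62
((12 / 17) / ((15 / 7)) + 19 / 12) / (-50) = -1951 / 51000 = -0.04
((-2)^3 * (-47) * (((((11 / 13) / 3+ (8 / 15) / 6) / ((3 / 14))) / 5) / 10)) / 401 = 571144 / 17593875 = 0.03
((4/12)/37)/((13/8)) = 8/1443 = 0.01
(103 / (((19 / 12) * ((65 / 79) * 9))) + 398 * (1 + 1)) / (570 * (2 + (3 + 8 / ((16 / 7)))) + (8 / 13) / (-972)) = 0.17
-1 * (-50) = 50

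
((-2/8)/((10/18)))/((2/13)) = -117/40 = -2.92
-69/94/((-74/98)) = 3381/3478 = 0.97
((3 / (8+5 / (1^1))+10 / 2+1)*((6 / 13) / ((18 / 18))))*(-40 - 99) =-67554 / 169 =-399.73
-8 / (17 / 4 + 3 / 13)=-416 / 233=-1.79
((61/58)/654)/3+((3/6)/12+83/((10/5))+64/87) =9622097/227592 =42.28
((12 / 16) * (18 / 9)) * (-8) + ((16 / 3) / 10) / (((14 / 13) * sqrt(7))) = -12 + 52 * sqrt(7) / 735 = -11.81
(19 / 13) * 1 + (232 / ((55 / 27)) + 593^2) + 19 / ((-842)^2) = 178312607607153 / 506909260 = 351764.35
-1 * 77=-77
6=6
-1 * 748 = -748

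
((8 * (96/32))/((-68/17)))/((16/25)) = -75/8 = -9.38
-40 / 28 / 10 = -1 / 7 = -0.14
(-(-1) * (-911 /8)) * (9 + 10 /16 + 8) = -2007.05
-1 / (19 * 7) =-1 / 133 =-0.01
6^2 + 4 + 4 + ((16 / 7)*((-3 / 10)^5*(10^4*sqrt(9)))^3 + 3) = -774799853 / 875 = -885485.55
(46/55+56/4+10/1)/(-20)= -683/550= -1.24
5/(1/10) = 50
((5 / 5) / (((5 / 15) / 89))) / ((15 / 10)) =178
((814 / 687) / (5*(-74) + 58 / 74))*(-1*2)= 60236 / 9385107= 0.01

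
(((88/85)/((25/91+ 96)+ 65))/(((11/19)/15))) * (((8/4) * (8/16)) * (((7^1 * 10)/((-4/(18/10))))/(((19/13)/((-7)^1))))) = 521703/20791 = 25.09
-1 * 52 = -52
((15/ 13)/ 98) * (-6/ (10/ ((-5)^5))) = 28125/ 1274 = 22.08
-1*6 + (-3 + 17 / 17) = -8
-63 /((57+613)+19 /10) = -630 /6719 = -0.09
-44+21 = -23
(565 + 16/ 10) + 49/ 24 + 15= 70037/ 120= 583.64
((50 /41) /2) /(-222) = -0.00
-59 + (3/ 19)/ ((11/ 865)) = -9736/ 209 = -46.58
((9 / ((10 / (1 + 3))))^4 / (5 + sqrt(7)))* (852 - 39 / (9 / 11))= 17669.57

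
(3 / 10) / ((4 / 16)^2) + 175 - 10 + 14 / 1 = 919 / 5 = 183.80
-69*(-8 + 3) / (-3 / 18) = -2070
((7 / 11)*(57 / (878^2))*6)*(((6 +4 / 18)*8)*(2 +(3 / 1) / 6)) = 74480 / 2119931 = 0.04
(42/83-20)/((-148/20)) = 8090/3071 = 2.63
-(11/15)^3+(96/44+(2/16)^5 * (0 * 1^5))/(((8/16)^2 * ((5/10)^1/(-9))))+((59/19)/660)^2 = -371472130361/2358774000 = -157.49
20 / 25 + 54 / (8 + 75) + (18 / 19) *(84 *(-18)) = -11283202 / 7885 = -1430.97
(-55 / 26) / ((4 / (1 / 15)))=-11 / 312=-0.04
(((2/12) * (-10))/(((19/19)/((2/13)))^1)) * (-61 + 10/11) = 6610/429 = 15.41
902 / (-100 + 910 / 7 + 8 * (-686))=-451 / 2729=-0.17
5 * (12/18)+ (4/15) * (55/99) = 94/27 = 3.48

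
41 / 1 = 41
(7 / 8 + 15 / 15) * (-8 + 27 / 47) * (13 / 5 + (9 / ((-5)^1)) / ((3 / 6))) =5235 / 376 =13.92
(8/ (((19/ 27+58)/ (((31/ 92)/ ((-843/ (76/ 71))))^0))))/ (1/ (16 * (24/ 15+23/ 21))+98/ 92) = 22495104/ 179661335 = 0.13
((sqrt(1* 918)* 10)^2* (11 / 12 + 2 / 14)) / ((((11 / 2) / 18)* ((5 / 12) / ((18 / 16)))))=66178620 / 77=859462.60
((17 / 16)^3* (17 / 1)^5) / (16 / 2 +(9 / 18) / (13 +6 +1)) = 34878787205 / 164352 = 212220.04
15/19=0.79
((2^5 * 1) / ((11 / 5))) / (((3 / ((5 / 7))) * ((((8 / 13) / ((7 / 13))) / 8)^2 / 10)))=56000 / 33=1696.97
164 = 164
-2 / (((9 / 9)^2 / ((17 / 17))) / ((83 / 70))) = -83 / 35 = -2.37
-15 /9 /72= -5 /216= -0.02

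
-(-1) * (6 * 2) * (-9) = -108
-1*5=-5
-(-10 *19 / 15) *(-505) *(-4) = 76760 / 3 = 25586.67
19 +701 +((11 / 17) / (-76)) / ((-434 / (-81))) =403723269 / 560728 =720.00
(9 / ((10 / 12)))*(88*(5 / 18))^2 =19360 / 3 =6453.33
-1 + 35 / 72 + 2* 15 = 2123 / 72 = 29.49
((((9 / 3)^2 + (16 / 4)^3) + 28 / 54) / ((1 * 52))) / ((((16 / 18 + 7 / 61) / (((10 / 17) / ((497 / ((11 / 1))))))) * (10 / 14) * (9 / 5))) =6659675 / 466870014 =0.01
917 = 917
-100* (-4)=400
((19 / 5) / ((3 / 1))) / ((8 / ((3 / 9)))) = 19 / 360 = 0.05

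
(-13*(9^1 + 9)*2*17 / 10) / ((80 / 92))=-45747 / 50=-914.94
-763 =-763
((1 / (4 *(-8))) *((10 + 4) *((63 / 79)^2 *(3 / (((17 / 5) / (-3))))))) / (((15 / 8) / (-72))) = -3000564 / 106097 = -28.28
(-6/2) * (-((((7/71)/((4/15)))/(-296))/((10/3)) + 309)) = 155854467/168128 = 927.00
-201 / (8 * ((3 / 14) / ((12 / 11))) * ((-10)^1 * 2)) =1407 / 220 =6.40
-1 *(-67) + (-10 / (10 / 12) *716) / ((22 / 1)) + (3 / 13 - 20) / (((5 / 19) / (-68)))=4784.82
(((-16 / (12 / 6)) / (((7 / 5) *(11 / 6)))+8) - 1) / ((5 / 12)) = 3588 / 385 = 9.32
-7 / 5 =-1.40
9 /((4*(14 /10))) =45 /28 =1.61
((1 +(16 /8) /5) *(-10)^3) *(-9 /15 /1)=840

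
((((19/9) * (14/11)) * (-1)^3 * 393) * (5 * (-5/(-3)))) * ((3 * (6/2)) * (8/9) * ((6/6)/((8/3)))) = -871150/33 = -26398.48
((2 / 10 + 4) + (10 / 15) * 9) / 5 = 51 / 25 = 2.04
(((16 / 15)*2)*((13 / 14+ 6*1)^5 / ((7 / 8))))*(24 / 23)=549589776448 / 13529635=40621.18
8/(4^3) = 1/8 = 0.12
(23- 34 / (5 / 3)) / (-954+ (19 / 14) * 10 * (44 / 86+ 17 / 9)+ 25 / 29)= -1021293 / 361600370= -0.00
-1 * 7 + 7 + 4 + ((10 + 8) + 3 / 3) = 23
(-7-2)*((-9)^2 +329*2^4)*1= -48105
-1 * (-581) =581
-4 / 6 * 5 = -10 / 3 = -3.33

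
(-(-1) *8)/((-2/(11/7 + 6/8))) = -65/7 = -9.29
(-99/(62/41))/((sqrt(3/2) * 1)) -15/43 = -53.80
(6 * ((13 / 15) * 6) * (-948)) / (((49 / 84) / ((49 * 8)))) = -99380736 / 5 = -19876147.20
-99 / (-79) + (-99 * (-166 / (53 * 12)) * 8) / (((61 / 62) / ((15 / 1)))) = 805257387 / 255407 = 3152.84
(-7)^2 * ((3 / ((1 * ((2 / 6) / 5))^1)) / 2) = 2205 / 2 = 1102.50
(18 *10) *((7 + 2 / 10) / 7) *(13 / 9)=1872 / 7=267.43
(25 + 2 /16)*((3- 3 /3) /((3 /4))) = 67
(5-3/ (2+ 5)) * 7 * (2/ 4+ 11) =368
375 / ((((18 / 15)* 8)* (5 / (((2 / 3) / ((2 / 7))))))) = 875 / 48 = 18.23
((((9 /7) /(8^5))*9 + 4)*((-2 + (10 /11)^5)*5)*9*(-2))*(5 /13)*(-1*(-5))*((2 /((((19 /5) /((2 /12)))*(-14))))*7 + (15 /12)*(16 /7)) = 85785994863590625 /31935696945152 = 2686.21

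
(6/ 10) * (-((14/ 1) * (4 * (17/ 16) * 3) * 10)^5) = -10872823862919375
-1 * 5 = -5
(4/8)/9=1/18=0.06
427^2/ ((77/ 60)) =1562820/ 11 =142074.55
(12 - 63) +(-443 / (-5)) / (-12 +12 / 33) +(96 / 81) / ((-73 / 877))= -91899083 / 1261440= -72.85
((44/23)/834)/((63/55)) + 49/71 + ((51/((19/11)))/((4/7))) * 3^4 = 13648361714093/3260441268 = 4186.05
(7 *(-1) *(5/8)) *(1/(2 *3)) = -35/48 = -0.73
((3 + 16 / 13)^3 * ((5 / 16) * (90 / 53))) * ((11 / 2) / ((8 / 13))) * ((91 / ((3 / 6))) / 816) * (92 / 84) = 1052321875 / 11994112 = 87.74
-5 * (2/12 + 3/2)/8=-25/24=-1.04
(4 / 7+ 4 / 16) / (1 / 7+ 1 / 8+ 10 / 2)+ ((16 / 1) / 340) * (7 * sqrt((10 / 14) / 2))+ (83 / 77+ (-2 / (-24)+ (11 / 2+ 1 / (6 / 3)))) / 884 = 3040427 / 18535440+ 2 * sqrt(70) / 85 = 0.36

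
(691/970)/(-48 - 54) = -691/98940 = -0.01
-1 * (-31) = 31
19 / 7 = 2.71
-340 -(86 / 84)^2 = -601609 / 1764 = -341.05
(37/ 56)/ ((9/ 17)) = 1.25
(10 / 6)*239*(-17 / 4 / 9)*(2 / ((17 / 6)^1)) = -1195 / 9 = -132.78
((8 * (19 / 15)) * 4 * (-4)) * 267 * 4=-865792 / 5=-173158.40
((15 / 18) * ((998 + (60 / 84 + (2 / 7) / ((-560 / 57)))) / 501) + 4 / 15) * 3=11358251 / 1963920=5.78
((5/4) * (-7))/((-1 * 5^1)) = 7/4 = 1.75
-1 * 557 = -557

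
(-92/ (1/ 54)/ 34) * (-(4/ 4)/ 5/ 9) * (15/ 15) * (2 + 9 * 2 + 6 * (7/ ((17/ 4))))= 140208/ 1445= 97.03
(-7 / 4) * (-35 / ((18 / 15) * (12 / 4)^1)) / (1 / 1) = 1225 / 72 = 17.01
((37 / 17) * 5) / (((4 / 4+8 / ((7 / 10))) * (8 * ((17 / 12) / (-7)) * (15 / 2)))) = -1813 / 25143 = -0.07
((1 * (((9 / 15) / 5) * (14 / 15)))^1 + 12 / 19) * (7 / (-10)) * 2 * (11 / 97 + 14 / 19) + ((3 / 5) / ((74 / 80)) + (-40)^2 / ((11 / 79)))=102352584704622 / 8907449375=11490.67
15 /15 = 1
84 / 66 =14 / 11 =1.27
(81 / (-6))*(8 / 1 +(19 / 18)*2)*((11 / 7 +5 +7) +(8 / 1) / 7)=-4017 / 2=-2008.50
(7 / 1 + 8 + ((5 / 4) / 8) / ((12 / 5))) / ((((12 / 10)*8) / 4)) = 28925 / 4608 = 6.28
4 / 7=0.57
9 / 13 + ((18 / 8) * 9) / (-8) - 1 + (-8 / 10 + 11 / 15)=-18131 / 6240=-2.91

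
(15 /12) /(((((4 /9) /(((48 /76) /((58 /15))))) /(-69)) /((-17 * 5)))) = 11876625 /4408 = 2694.33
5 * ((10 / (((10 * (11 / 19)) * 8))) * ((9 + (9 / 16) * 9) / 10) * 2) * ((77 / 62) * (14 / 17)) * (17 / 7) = 29925 / 3968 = 7.54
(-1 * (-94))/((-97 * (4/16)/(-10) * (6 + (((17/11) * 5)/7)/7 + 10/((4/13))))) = 4053280/4042281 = 1.00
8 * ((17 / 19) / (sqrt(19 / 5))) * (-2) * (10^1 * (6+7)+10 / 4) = -973.06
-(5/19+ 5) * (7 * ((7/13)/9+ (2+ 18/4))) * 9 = -537250/247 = -2175.10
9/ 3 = 3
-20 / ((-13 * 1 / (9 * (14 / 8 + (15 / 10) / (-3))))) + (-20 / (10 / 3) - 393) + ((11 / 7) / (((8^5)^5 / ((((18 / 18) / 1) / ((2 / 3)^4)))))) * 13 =-20995414709247264877122008013 / 55006124792465627449131008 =-381.69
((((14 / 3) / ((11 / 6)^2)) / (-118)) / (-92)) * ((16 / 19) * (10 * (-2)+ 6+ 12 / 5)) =-0.00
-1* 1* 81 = -81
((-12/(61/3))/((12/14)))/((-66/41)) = 287/671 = 0.43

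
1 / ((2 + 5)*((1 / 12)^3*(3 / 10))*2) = 2880 / 7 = 411.43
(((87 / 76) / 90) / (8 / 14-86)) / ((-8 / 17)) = 3451 / 10907520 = 0.00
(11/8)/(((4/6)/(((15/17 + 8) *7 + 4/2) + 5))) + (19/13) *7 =67585/442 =152.91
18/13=1.38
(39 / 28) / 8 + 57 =57.17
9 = 9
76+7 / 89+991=94970 / 89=1067.08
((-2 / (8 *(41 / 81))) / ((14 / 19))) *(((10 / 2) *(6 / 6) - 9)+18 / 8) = 1539 / 1312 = 1.17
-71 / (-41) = 71 / 41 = 1.73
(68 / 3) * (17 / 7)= 1156 / 21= 55.05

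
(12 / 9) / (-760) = -0.00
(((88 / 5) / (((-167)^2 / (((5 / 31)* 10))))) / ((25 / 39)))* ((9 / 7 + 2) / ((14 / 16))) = 1262976 / 211816955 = 0.01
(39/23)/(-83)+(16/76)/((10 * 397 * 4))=-2939861/143995870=-0.02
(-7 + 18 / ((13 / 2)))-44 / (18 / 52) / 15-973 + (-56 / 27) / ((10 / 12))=-346856 / 351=-988.19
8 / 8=1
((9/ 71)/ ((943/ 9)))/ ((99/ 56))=504/ 736483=0.00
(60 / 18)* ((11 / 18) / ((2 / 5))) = 275 / 54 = 5.09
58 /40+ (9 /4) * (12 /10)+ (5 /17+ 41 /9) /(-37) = 455023 /113220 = 4.02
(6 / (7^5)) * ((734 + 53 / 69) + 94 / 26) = 0.26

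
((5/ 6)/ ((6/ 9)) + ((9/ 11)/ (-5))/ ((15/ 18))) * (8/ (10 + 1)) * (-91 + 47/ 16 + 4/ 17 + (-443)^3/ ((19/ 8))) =-11539870805303/ 411400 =-28050245.03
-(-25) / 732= 0.03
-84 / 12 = -7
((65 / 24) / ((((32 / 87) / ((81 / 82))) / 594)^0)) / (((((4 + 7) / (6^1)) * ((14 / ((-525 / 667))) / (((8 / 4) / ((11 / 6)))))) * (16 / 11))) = -14625 / 234784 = -0.06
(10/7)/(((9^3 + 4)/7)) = 10/733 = 0.01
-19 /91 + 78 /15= 2271 /455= 4.99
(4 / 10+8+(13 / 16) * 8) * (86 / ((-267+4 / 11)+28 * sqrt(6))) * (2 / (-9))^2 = -118119452 / 464784075 - 12403952 * sqrt(6) / 464784075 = -0.32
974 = 974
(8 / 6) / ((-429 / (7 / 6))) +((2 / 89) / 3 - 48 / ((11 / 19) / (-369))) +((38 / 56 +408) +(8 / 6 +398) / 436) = 32514628677161 / 1048755708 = 31003.05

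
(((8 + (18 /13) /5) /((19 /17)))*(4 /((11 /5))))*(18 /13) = 658512 /35321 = 18.64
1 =1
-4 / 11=-0.36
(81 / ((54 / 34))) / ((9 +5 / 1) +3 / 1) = 3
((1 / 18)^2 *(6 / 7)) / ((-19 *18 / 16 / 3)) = -4 / 10773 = -0.00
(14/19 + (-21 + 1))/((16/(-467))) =85461/152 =562.24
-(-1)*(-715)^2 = 511225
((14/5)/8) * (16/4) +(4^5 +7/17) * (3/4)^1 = 261701/340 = 769.71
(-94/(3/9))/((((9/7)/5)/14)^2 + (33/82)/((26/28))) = -12029490200/18502091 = -650.17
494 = 494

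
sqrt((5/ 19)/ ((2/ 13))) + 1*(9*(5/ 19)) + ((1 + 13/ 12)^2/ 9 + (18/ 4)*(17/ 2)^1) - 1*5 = sqrt(2470)/ 38 + 888943/ 24624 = 37.41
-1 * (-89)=89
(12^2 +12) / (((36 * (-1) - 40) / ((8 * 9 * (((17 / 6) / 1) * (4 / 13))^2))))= -27744 / 247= -112.32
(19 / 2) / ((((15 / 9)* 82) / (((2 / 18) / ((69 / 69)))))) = 19 / 2460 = 0.01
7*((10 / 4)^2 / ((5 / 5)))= 175 / 4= 43.75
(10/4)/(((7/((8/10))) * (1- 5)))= -0.07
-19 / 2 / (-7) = 19 / 14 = 1.36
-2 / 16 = -1 / 8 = -0.12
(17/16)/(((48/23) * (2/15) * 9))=1955/4608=0.42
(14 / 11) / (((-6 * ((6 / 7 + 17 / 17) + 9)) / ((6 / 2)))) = -0.06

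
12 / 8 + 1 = 2.50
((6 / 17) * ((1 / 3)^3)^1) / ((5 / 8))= 16 / 765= 0.02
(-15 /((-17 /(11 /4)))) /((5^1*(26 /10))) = 165 /884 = 0.19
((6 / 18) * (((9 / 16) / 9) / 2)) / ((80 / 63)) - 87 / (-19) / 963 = 202319 / 15613440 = 0.01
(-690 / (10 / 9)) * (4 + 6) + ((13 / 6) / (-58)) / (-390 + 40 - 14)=-6210.00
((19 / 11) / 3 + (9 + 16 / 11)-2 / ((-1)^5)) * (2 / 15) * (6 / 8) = 43 / 33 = 1.30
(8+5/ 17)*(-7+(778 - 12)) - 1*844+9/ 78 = 2409497/ 442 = 5451.35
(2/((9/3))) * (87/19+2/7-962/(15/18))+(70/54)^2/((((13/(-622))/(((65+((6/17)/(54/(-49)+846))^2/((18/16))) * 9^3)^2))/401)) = -822765914300206864111715996041687/11365657222041281250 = -72390526850011.53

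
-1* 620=-620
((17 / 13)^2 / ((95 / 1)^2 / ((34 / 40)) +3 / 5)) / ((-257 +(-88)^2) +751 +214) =24565 / 1289193017788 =0.00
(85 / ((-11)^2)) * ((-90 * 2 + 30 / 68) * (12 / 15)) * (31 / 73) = -34410 / 803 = -42.85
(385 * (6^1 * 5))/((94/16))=92400/47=1965.96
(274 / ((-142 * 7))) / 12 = -137 / 5964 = -0.02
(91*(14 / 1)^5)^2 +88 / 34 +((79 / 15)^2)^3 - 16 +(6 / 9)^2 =463830835454639047743857 / 193640625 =2395317797877584.04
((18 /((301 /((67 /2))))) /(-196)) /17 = -603 /1002932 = -0.00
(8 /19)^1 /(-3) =-8 /57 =-0.14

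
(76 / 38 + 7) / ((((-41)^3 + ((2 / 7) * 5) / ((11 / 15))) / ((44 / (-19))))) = 30492 / 100828573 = 0.00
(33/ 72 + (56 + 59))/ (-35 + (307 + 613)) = 2771/ 21240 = 0.13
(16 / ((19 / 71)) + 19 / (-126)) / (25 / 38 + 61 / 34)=2427175 / 99792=24.32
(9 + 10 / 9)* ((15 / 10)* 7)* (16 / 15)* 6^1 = 10192 / 15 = 679.47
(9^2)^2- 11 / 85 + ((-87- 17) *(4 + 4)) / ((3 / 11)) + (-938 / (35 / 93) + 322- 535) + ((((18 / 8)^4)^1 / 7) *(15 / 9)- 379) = 39472757 / 91392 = 431.91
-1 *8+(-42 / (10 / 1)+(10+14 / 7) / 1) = -1 / 5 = -0.20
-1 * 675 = -675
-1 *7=-7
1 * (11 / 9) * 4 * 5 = 220 / 9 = 24.44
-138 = -138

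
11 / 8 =1.38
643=643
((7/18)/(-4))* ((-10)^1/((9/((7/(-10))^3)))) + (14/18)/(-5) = -12481/64800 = -0.19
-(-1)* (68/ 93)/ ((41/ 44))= 2992/ 3813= 0.78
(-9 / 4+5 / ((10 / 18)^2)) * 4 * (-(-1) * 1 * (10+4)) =3906 / 5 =781.20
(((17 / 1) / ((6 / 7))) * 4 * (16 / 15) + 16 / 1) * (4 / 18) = 9056 / 405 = 22.36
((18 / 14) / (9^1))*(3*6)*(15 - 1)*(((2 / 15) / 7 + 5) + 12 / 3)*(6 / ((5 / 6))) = 409104 / 175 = 2337.74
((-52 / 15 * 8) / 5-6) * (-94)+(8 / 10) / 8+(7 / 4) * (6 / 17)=1384783 / 1275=1086.10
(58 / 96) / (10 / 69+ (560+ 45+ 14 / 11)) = 7337 / 7364336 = 0.00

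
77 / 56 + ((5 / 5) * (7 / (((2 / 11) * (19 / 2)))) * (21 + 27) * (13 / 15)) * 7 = 897941 / 760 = 1181.50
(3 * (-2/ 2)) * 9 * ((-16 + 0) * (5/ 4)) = 540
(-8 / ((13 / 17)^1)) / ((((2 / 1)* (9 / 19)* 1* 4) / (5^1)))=-1615 / 117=-13.80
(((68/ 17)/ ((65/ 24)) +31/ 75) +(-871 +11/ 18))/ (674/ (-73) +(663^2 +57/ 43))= -15948370663/ 8071726279500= -0.00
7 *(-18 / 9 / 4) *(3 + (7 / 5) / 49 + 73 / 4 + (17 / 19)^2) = -1115879 / 14440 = -77.28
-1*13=-13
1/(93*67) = 1/6231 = 0.00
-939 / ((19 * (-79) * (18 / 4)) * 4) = 313 / 9006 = 0.03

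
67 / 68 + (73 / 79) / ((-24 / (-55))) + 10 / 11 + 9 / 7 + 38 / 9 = 70881571 / 7445592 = 9.52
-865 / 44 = -19.66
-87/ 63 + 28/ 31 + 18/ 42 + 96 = 62464/ 651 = 95.95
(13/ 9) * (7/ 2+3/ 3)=13/ 2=6.50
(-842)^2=708964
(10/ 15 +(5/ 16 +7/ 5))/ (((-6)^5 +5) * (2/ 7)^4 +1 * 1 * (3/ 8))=-1370971/ 29624550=-0.05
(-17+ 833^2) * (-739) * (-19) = 9742656752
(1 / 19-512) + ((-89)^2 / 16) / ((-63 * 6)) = -58979395 / 114912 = -513.26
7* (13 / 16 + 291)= 2042.69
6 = 6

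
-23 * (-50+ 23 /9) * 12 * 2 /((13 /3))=78568 /13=6043.69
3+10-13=0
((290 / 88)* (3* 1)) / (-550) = -87 / 4840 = -0.02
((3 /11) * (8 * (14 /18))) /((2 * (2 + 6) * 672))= 1 /6336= 0.00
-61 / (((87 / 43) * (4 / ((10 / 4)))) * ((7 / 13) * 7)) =-170495 / 34104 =-5.00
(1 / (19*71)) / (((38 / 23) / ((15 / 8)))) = 345 / 410096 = 0.00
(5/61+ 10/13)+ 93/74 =123699/58682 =2.11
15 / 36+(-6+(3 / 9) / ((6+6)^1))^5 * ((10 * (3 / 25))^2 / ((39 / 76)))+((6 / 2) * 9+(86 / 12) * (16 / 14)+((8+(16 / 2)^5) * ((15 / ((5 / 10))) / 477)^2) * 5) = -6645038036691203 / 322006321728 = -20636.36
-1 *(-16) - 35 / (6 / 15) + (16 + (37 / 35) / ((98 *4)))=-761423 / 13720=-55.50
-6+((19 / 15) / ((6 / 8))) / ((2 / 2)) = -194 / 45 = -4.31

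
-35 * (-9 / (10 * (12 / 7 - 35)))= -441 / 466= -0.95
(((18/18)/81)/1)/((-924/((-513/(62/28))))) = 19/6138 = 0.00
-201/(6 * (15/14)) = -469/15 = -31.27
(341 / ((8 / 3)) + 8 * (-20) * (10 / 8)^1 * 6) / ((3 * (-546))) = 0.65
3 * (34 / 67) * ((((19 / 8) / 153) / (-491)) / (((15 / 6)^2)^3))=-304 / 1542046875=-0.00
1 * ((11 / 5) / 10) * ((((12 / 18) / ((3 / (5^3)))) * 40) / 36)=550 / 81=6.79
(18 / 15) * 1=6 / 5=1.20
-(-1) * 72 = 72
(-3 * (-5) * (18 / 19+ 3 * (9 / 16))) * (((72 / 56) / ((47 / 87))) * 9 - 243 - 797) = -4026382695 / 100016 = -40257.39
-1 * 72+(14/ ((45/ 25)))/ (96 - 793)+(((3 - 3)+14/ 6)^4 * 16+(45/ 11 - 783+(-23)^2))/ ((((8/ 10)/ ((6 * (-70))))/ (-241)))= 5876446267367/ 207009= 28387395.08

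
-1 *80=-80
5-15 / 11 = 40 / 11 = 3.64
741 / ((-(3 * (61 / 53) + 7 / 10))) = -178.43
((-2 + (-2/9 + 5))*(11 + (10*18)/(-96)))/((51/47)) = 85775/3672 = 23.36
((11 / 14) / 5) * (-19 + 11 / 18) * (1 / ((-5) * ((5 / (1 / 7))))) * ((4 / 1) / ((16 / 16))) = 3641 / 55125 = 0.07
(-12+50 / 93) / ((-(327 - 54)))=82 / 1953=0.04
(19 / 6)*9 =28.50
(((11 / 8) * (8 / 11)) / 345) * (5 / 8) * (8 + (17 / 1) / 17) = 3 / 184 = 0.02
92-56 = 36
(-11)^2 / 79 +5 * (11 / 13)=5918 / 1027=5.76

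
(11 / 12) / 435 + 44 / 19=229889 / 99180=2.32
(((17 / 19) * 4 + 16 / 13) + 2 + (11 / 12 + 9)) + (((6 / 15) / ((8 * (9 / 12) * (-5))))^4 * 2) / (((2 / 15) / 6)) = 11619611351 / 694687500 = 16.73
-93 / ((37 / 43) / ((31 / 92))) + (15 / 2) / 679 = -84149421 / 2311316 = -36.41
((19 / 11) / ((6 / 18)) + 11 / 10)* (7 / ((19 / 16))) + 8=45.03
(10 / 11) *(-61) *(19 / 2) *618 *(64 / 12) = -19100320 / 11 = -1736392.73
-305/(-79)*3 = 11.58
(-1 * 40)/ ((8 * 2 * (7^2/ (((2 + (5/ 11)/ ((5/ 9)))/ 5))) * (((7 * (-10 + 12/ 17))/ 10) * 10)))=527/ 1192268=0.00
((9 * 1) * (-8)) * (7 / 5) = -504 / 5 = -100.80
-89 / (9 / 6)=-59.33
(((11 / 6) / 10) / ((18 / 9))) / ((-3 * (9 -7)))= -11 / 720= -0.02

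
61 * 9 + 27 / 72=4395 / 8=549.38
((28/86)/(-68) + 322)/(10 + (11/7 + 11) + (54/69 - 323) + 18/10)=-126319795/116845964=-1.08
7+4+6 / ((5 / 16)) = 151 / 5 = 30.20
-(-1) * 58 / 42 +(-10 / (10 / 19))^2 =7610 / 21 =362.38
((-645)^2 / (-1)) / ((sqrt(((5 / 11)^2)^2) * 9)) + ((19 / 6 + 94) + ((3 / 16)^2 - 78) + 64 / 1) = -171759973 / 768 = -223645.80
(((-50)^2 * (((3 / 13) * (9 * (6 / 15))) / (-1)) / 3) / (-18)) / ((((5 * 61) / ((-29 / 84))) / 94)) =-4.09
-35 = -35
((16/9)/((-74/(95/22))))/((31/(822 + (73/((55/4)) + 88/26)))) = -5015544/1804231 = -2.78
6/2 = 3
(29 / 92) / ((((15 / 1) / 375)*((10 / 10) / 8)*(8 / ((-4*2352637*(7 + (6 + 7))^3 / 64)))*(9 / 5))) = -1066038640625 / 207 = -5149945123.79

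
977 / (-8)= -977 / 8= -122.12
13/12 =1.08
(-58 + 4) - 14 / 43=-2336 / 43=-54.33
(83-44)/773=39/773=0.05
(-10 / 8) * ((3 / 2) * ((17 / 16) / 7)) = -255 / 896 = -0.28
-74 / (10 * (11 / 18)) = -666 / 55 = -12.11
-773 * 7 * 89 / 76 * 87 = -41897373 / 76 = -551281.22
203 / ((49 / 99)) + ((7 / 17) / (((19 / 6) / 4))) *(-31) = 890877 / 2261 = 394.02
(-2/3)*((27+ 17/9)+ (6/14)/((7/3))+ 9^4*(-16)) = 92563190/1323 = 69964.62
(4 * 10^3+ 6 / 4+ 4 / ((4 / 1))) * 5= 40025 / 2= 20012.50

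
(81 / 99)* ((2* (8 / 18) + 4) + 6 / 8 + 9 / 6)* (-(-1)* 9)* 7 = 16191 / 44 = 367.98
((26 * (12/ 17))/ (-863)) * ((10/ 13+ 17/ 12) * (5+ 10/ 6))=-13640/ 44013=-0.31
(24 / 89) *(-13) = -312 / 89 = -3.51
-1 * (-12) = 12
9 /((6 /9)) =27 /2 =13.50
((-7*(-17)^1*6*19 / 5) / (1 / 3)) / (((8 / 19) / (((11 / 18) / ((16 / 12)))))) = 1417647 / 160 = 8860.29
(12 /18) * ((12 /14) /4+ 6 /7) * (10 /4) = 25 /14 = 1.79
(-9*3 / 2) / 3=-4.50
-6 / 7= -0.86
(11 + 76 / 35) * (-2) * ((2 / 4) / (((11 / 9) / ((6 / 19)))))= -24894 / 7315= -3.40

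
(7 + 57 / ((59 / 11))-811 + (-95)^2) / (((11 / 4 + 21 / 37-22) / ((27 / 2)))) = -970360668 / 163135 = -5948.21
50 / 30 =5 / 3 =1.67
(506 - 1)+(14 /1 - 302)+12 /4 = 220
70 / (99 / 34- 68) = -2380 / 2213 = -1.08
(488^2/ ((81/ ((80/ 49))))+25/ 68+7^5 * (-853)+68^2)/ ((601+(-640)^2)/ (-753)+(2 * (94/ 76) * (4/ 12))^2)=350368114252599529/ 13305472401312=26332.63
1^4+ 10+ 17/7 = 94/7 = 13.43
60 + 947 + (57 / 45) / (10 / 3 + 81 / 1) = 1273874 / 1265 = 1007.02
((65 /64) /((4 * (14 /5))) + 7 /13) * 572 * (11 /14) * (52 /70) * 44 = 507202839 /54880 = 9242.03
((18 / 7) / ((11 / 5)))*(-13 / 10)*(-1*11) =117 / 7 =16.71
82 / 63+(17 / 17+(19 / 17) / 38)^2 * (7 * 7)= 3876367 / 72828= 53.23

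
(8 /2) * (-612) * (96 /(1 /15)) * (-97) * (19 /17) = 382164480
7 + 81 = 88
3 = 3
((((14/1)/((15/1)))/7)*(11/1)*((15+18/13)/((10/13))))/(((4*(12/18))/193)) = 452199/200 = 2261.00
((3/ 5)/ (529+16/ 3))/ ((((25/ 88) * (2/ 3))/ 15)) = 3564/ 40075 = 0.09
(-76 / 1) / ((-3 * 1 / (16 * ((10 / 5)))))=2432 / 3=810.67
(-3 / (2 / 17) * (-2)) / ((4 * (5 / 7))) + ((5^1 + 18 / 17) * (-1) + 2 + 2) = 5369 / 340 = 15.79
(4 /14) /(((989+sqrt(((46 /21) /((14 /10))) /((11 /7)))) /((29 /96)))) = 13717 /157179632 - 29 *sqrt(53130) /75917762256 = 0.00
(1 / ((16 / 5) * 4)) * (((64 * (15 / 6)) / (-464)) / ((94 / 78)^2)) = -38025 / 2049952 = -0.02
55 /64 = 0.86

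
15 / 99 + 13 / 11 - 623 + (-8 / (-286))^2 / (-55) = -2097556223 / 3374085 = -621.67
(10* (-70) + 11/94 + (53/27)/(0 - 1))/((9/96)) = -28500560/3807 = -7486.36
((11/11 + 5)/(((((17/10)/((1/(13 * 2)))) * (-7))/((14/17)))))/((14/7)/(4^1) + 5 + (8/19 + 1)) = -0.00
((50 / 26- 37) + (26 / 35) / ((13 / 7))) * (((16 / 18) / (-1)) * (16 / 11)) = 288512 / 6435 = 44.83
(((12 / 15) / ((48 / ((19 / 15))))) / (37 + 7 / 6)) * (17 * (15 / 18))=323 / 41220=0.01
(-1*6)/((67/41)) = -246/67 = -3.67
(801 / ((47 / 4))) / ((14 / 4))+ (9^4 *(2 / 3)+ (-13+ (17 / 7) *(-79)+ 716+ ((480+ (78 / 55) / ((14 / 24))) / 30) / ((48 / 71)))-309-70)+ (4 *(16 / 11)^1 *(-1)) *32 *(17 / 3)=1264614781 / 361900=3494.38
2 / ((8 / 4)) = 1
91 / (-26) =-7 / 2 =-3.50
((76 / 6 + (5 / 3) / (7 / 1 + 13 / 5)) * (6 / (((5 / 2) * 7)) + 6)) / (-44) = -68413 / 36960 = -1.85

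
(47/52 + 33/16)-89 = -17895/208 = -86.03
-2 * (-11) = 22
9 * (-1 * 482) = -4338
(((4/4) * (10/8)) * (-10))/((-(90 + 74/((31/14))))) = 775/7652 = 0.10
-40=-40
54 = 54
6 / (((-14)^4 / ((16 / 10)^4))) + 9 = 13507161 / 1500625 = 9.00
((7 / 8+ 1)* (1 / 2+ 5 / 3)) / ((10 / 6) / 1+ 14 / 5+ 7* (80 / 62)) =30225 / 100432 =0.30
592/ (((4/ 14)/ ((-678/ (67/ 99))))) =-139076784/ 67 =-2075772.90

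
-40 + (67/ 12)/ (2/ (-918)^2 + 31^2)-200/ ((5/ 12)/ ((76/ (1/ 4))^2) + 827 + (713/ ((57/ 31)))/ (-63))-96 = -6327564331832259810413/ 46444983739765231874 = -136.24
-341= -341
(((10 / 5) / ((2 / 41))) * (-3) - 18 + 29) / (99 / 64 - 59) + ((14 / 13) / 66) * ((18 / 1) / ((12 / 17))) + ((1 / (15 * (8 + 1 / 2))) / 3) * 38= 1982945687 / 804490830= 2.46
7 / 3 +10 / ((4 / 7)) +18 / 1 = 227 / 6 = 37.83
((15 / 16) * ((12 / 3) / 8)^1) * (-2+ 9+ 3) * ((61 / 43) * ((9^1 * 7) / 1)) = 288225 / 688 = 418.93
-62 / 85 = -0.73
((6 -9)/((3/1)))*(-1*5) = 5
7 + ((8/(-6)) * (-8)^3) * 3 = 2055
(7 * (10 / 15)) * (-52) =-728 / 3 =-242.67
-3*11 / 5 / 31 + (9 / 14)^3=22443 / 425320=0.05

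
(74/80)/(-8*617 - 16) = -37/198080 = -0.00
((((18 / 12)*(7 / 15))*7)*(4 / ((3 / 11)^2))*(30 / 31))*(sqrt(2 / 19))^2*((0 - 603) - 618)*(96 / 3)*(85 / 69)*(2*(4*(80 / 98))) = -342916710400 / 40641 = -8437703.56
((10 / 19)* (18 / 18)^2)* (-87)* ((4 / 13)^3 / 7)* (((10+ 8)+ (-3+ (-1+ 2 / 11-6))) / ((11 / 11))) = -5011200 / 3214211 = -1.56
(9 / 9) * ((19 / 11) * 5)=95 / 11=8.64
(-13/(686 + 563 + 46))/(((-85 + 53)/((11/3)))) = 143/124320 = 0.00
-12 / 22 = -6 / 11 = -0.55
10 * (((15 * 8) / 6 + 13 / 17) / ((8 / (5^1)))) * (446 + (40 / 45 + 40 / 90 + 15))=12240275 / 204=60001.35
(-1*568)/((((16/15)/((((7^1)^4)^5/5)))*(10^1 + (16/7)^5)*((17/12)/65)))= -55701285117742782155018745/10341491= -5386194806700772853.26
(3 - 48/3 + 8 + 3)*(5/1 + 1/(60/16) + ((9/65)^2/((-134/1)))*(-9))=-8947357/849225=-10.54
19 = 19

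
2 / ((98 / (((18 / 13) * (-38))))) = -684 / 637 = -1.07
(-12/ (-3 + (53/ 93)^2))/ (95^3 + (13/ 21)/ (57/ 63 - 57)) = 20377044/ 3894849376451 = 0.00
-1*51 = -51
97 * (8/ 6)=129.33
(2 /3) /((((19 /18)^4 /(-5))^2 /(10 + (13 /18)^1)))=1969307769600 /16983563041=115.95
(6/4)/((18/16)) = 4/3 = 1.33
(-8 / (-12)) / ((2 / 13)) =13 / 3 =4.33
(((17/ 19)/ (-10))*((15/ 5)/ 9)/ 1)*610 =-1037/ 57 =-18.19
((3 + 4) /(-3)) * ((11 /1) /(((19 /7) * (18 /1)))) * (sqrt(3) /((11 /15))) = -245 * sqrt(3) /342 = -1.24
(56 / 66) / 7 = 4 / 33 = 0.12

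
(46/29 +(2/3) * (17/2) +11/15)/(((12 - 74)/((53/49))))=-30687/220255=-0.14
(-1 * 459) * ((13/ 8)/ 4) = -5967/ 32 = -186.47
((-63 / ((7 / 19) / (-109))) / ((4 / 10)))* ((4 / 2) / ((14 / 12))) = 559170 / 7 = 79881.43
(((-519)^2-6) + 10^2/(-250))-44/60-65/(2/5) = 8075741/30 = 269191.37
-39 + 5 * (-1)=-44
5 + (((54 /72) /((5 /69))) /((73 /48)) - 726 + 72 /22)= -2854351 /4015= -710.92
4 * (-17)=-68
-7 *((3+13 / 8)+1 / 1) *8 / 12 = -105 / 4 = -26.25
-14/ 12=-7/ 6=-1.17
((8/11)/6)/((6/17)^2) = 289/297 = 0.97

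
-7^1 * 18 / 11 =-126 / 11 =-11.45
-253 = -253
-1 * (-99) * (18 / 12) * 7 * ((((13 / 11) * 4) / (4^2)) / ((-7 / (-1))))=351 / 8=43.88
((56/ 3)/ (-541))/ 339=-56/ 550197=-0.00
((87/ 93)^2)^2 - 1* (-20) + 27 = 44112768/ 923521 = 47.77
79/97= 0.81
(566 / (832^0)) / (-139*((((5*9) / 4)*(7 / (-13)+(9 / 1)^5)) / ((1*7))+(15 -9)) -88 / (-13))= -103012 / 2400913381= -0.00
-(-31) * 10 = 310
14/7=2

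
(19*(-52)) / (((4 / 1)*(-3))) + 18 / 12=503 / 6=83.83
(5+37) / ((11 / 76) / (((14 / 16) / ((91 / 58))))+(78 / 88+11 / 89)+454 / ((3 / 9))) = 0.03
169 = 169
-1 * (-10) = 10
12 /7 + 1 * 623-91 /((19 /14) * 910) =624.64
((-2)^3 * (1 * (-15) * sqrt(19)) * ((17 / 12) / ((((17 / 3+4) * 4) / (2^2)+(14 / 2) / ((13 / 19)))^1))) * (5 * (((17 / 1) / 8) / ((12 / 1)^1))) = 32.97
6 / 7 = 0.86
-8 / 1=-8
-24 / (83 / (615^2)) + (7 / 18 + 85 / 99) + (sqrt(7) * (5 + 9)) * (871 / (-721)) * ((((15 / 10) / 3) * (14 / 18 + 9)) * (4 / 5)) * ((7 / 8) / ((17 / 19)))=-1797304699 / 16434 - 5097092 * sqrt(7) / 78795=-109536.17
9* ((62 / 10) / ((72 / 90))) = 279 / 4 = 69.75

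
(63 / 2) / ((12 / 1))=21 / 8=2.62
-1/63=-0.02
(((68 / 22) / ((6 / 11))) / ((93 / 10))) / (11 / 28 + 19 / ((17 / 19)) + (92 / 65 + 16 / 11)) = 57857800 / 2326211883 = 0.02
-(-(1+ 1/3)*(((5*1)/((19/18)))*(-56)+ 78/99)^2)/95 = 109993049104/112041765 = 981.71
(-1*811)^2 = 657721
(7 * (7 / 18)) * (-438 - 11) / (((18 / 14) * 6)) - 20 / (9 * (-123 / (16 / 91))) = -574588597 / 3626532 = -158.44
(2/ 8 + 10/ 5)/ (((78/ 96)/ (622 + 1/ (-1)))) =22356/ 13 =1719.69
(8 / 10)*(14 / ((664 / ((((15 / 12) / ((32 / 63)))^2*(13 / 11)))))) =1805895 / 14958592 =0.12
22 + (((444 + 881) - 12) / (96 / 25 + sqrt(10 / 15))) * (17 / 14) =42210446 / 92393 - 13950625 * sqrt(6) / 369572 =364.39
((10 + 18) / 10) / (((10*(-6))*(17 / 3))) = -7 / 850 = -0.01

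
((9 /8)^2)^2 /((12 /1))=2187 /16384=0.13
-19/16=-1.19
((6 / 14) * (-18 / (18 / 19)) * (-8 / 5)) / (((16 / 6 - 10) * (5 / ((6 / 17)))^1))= -0.13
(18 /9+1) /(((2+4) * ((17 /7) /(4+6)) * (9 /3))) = 0.69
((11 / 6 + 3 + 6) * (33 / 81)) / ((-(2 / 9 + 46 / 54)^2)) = -6435 / 1682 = -3.83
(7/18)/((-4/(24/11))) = -7/33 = -0.21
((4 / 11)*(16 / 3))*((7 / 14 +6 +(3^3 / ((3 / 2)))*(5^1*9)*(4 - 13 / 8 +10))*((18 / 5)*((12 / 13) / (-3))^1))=-15406464 / 715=-21547.50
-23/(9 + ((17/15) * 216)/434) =-24955/10377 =-2.40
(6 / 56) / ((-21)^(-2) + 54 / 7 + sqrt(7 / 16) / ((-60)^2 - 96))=3509695429632 / 252772350050593 - 32450544 * sqrt(7) / 252772350050593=0.01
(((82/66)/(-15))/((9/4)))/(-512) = 41/570240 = 0.00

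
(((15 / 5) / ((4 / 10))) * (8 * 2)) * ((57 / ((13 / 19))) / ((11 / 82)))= 10656720 / 143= 74522.52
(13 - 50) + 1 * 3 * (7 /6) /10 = -733 /20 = -36.65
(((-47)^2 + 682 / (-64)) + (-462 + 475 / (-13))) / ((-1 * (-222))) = 707119 / 92352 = 7.66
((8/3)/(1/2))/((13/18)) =96/13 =7.38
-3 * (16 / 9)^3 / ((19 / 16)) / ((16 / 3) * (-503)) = 4096 / 774117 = 0.01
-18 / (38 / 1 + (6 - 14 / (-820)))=-7380 / 18047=-0.41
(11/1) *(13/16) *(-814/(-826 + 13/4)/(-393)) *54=-174603/143707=-1.21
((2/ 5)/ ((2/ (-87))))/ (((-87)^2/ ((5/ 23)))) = -1/ 2001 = -0.00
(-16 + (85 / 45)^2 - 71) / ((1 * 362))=-3379 / 14661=-0.23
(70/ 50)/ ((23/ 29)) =203/ 115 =1.77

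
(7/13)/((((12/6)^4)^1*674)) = 0.00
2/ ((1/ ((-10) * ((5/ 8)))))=-25/ 2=-12.50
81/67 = 1.21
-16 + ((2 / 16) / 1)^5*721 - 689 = -23100719 / 32768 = -704.98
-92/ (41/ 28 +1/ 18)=-23184/ 383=-60.53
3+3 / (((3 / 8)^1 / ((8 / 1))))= 67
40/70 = 4/7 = 0.57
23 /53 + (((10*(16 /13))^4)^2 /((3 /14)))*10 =3186865733688285419749 /129701184639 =24570829808.21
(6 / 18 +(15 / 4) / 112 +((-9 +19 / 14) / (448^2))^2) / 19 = 8688344532523 / 450031572221952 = 0.02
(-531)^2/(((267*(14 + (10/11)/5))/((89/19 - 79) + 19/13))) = -6201418905/1143116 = -5425.01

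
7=7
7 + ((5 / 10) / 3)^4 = 9073 / 1296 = 7.00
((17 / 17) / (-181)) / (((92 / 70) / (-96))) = 1680 / 4163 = 0.40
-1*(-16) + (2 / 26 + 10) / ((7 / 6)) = 2242 / 91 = 24.64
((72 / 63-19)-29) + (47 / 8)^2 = -5529 / 448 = -12.34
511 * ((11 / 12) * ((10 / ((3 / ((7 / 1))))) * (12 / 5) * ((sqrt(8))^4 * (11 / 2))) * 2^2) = 110801152 / 3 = 36933717.33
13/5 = 2.60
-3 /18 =-0.17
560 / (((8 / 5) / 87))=30450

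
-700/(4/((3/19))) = -27.63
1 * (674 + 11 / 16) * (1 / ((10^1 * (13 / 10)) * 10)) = 2159 / 416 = 5.19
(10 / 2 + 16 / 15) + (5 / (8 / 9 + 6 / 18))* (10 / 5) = 2351 / 165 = 14.25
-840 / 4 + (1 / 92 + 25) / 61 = -1176219 / 5612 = -209.59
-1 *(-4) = 4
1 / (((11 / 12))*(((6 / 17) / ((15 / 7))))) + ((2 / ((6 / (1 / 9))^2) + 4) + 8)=2090849 / 112266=18.62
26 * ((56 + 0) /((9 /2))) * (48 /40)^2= 11648 /25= 465.92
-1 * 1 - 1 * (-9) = 8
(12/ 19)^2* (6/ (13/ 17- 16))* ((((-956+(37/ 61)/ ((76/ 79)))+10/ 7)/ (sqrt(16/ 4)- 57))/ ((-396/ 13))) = 41049367866/ 458927219135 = 0.09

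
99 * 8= 792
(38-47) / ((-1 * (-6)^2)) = 1 / 4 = 0.25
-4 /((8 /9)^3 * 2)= -729 /256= -2.85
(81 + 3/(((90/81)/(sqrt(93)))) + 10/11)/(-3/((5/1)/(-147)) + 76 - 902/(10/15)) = -4505/65384 - 27* sqrt(93)/11888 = -0.09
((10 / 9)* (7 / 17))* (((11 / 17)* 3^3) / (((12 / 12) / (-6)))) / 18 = -770 / 289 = -2.66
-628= -628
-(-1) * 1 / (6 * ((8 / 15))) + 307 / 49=5157 / 784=6.58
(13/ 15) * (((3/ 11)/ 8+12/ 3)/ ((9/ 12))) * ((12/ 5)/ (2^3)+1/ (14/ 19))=26767/ 3465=7.72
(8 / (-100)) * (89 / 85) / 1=-178 / 2125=-0.08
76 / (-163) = -76 / 163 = -0.47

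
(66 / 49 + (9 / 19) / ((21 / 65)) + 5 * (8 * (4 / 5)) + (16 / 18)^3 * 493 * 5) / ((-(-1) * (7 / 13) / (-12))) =-62328453148 / 1583631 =-39357.94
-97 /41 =-2.37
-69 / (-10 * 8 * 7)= 69 / 560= 0.12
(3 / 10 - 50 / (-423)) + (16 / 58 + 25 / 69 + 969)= 2736926783 / 2821410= 970.06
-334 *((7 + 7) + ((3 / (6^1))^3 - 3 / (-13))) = -249331 / 52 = -4794.83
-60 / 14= -30 / 7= -4.29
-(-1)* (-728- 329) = -1057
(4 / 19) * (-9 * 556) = -20016 / 19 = -1053.47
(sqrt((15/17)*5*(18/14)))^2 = 675/119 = 5.67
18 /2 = 9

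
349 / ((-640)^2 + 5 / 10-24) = 698 / 819153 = 0.00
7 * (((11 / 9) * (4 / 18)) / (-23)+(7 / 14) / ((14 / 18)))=16459 / 3726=4.42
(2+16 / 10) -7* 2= -52 / 5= -10.40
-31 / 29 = -1.07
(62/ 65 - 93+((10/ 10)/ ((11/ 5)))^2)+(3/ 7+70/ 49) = -4953981/ 55055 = -89.98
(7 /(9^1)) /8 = 7 /72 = 0.10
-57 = -57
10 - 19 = -9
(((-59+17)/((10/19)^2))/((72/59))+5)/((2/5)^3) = -715465/384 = -1863.19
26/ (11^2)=26/ 121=0.21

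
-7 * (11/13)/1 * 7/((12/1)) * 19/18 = -10241/2808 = -3.65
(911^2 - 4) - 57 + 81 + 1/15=12449116/15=829941.07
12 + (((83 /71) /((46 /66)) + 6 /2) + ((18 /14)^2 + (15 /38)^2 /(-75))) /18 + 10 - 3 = 13415810635 /693267288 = 19.35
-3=-3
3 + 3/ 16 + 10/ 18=539/ 144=3.74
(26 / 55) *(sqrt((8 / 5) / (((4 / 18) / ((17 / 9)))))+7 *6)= 52 *sqrt(85) / 275+1092 / 55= 21.60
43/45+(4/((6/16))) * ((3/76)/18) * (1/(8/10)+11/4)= 299/285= 1.05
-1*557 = -557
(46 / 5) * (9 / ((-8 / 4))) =-207 / 5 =-41.40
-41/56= -0.73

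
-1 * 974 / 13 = -974 / 13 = -74.92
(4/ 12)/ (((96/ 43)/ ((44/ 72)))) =473/ 5184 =0.09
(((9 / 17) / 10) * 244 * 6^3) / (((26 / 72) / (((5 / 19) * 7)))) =59766336 / 4199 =14233.47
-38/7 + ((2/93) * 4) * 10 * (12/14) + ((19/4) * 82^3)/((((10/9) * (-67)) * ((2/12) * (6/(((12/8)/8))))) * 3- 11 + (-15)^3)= -2578419293/4469549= -576.89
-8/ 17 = -0.47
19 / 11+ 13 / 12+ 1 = 503 / 132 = 3.81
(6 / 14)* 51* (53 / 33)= 2703 / 77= 35.10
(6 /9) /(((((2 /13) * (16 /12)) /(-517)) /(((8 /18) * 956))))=-6425276 /9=-713919.56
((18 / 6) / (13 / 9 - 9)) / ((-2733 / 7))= 63 / 61948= 0.00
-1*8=-8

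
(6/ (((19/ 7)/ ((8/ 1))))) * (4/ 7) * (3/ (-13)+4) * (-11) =-418.98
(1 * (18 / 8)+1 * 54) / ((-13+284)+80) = 25 / 156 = 0.16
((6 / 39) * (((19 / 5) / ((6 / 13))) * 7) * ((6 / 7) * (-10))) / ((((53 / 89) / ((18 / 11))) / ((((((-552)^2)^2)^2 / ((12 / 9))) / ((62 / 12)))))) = -4722818324582770650963247104 / 18073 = -261319002079498182424791.00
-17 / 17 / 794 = -1 / 794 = -0.00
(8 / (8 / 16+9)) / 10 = 8 / 95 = 0.08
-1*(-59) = 59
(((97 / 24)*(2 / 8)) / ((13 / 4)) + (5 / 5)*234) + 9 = 75913 / 312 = 243.31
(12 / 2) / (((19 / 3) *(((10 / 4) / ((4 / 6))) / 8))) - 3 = -93 / 95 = -0.98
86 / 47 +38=1872 / 47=39.83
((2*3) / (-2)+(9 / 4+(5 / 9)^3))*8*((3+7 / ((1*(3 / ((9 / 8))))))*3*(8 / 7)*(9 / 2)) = -1205 / 3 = -401.67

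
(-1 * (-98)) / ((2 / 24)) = 1176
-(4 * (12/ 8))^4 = -1296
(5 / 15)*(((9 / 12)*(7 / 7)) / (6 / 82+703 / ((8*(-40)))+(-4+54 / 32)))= -3280 / 58203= -0.06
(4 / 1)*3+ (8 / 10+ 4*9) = 244 / 5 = 48.80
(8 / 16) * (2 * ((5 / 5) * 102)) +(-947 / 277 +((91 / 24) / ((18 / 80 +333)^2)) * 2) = 14554278527761 / 147637322271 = 98.58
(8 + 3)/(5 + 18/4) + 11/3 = 275/57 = 4.82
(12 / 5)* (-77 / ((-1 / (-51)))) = -47124 / 5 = -9424.80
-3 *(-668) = 2004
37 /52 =0.71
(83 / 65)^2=1.63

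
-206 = -206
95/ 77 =1.23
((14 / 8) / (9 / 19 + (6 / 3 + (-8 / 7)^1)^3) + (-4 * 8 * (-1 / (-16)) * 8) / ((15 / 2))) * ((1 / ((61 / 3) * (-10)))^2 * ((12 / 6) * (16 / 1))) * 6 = -944652 / 371634875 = -0.00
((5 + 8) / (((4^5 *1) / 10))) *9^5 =3838185 / 512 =7496.46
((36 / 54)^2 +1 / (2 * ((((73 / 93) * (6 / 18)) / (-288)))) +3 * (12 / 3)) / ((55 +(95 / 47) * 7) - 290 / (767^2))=-222081450656 / 28548525735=-7.78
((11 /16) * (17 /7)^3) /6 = 54043 /32928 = 1.64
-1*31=-31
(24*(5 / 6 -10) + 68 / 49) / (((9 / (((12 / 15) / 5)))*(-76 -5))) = 42848 / 893025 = 0.05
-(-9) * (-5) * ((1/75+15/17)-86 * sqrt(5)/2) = 4286.49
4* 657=2628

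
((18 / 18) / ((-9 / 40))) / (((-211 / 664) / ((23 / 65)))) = 4.95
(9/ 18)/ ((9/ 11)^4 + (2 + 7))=14641/ 276660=0.05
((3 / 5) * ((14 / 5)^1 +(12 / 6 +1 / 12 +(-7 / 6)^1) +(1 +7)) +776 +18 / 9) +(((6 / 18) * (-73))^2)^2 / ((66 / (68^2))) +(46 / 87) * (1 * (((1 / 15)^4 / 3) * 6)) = 4760265289350323 / 193792500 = 24563723.00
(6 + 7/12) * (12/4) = 79/4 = 19.75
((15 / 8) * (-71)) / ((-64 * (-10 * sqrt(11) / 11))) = -0.69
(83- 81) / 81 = 0.02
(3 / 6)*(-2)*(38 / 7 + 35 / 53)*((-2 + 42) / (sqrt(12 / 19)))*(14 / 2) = -15060*sqrt(57) / 53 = -2145.29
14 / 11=1.27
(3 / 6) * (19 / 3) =19 / 6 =3.17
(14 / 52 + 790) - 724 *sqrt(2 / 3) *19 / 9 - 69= 18753 / 26 - 13756 *sqrt(6) / 27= -526.70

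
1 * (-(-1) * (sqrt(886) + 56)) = sqrt(886) + 56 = 85.77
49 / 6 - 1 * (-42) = 301 / 6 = 50.17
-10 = -10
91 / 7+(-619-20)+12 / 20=-3127 / 5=-625.40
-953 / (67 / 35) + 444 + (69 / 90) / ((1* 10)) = -53.76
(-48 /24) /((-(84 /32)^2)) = 0.29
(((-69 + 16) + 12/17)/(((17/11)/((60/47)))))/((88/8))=-53340/13583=-3.93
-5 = -5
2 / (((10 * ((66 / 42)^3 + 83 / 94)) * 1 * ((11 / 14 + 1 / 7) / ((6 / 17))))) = 2708328 / 169709215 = 0.02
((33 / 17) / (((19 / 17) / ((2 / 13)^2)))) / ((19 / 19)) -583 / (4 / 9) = -16847589 / 12844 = -1311.71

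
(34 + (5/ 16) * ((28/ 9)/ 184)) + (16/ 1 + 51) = 669059/ 6624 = 101.01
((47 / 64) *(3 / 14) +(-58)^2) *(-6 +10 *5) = 33157135 / 224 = 148022.92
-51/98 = -0.52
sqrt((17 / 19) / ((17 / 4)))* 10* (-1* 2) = -40* sqrt(19) / 19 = -9.18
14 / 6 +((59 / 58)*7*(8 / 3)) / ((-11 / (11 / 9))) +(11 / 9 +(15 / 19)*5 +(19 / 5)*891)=252253898 / 74385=3391.19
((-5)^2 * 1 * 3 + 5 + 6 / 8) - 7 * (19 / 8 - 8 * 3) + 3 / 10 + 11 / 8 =1169 / 5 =233.80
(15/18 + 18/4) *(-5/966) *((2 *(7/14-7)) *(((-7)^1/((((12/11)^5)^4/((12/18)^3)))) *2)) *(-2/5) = 8745749934123280119613/83698767960113040850944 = 0.10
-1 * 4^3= -64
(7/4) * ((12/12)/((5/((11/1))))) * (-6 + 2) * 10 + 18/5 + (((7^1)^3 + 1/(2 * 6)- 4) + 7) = 11741/60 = 195.68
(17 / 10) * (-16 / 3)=-136 / 15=-9.07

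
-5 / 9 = -0.56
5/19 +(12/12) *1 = 24/19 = 1.26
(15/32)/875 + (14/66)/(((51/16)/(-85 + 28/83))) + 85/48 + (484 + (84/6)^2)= 528914045917/782258400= 676.14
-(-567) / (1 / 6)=3402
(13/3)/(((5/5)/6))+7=33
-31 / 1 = -31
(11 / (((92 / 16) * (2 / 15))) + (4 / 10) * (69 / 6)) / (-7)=-2179 / 805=-2.71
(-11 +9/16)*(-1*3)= 501/16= 31.31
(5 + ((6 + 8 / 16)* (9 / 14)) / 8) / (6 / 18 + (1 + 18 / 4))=3711 / 3920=0.95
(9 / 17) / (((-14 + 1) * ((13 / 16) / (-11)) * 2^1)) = 792 / 2873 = 0.28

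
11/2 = 5.50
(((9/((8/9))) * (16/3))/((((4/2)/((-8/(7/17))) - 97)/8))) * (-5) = 48960/2201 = 22.24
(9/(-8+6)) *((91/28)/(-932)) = 117/7456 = 0.02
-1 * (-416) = 416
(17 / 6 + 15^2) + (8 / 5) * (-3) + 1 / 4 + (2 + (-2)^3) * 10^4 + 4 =-3586363 / 60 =-59772.72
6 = 6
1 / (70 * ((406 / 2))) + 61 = 866811 / 14210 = 61.00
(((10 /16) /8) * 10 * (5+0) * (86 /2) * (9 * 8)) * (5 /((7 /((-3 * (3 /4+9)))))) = -28299375 /112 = -252672.99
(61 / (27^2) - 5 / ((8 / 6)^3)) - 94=-4480175 / 46656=-96.03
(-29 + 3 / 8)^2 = 819.39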